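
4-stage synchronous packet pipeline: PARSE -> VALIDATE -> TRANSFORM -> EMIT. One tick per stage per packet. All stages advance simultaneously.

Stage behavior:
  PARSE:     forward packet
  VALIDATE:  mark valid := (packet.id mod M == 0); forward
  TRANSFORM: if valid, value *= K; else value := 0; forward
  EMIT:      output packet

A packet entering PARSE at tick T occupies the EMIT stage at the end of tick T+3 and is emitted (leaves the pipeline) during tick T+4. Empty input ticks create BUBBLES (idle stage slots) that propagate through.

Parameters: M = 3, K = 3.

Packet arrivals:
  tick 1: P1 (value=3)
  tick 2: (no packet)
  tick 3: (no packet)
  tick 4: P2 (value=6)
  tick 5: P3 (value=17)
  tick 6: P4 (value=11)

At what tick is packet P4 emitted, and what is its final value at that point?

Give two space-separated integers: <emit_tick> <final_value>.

Answer: 10 0

Derivation:
Tick 1: [PARSE:P1(v=3,ok=F), VALIDATE:-, TRANSFORM:-, EMIT:-] out:-; in:P1
Tick 2: [PARSE:-, VALIDATE:P1(v=3,ok=F), TRANSFORM:-, EMIT:-] out:-; in:-
Tick 3: [PARSE:-, VALIDATE:-, TRANSFORM:P1(v=0,ok=F), EMIT:-] out:-; in:-
Tick 4: [PARSE:P2(v=6,ok=F), VALIDATE:-, TRANSFORM:-, EMIT:P1(v=0,ok=F)] out:-; in:P2
Tick 5: [PARSE:P3(v=17,ok=F), VALIDATE:P2(v=6,ok=F), TRANSFORM:-, EMIT:-] out:P1(v=0); in:P3
Tick 6: [PARSE:P4(v=11,ok=F), VALIDATE:P3(v=17,ok=T), TRANSFORM:P2(v=0,ok=F), EMIT:-] out:-; in:P4
Tick 7: [PARSE:-, VALIDATE:P4(v=11,ok=F), TRANSFORM:P3(v=51,ok=T), EMIT:P2(v=0,ok=F)] out:-; in:-
Tick 8: [PARSE:-, VALIDATE:-, TRANSFORM:P4(v=0,ok=F), EMIT:P3(v=51,ok=T)] out:P2(v=0); in:-
Tick 9: [PARSE:-, VALIDATE:-, TRANSFORM:-, EMIT:P4(v=0,ok=F)] out:P3(v=51); in:-
Tick 10: [PARSE:-, VALIDATE:-, TRANSFORM:-, EMIT:-] out:P4(v=0); in:-
P4: arrives tick 6, valid=False (id=4, id%3=1), emit tick 10, final value 0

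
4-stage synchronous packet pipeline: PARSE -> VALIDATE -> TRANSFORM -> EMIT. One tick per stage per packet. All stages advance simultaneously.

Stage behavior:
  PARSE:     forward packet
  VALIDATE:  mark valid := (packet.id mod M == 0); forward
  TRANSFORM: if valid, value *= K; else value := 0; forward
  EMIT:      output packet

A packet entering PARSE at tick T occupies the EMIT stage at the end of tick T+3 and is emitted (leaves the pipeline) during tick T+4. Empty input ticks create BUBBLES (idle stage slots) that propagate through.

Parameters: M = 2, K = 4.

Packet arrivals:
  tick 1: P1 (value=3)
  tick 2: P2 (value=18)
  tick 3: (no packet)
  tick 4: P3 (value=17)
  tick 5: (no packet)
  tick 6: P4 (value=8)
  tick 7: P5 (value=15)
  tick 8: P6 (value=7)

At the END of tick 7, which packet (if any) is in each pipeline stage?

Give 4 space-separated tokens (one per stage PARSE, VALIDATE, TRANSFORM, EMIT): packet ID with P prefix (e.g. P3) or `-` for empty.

Answer: P5 P4 - P3

Derivation:
Tick 1: [PARSE:P1(v=3,ok=F), VALIDATE:-, TRANSFORM:-, EMIT:-] out:-; in:P1
Tick 2: [PARSE:P2(v=18,ok=F), VALIDATE:P1(v=3,ok=F), TRANSFORM:-, EMIT:-] out:-; in:P2
Tick 3: [PARSE:-, VALIDATE:P2(v=18,ok=T), TRANSFORM:P1(v=0,ok=F), EMIT:-] out:-; in:-
Tick 4: [PARSE:P3(v=17,ok=F), VALIDATE:-, TRANSFORM:P2(v=72,ok=T), EMIT:P1(v=0,ok=F)] out:-; in:P3
Tick 5: [PARSE:-, VALIDATE:P3(v=17,ok=F), TRANSFORM:-, EMIT:P2(v=72,ok=T)] out:P1(v=0); in:-
Tick 6: [PARSE:P4(v=8,ok=F), VALIDATE:-, TRANSFORM:P3(v=0,ok=F), EMIT:-] out:P2(v=72); in:P4
Tick 7: [PARSE:P5(v=15,ok=F), VALIDATE:P4(v=8,ok=T), TRANSFORM:-, EMIT:P3(v=0,ok=F)] out:-; in:P5
At end of tick 7: ['P5', 'P4', '-', 'P3']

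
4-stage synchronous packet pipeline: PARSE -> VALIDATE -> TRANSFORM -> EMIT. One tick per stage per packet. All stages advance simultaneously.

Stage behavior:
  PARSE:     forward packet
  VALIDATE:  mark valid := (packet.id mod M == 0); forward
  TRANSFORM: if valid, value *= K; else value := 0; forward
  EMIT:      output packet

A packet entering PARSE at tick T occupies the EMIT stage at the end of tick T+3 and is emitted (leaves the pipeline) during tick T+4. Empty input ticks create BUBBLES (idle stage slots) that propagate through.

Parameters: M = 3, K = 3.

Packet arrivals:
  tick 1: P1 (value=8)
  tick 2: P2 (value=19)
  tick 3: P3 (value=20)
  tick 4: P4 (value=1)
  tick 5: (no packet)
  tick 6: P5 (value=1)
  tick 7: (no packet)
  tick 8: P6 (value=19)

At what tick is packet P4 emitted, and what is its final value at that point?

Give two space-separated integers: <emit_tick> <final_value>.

Answer: 8 0

Derivation:
Tick 1: [PARSE:P1(v=8,ok=F), VALIDATE:-, TRANSFORM:-, EMIT:-] out:-; in:P1
Tick 2: [PARSE:P2(v=19,ok=F), VALIDATE:P1(v=8,ok=F), TRANSFORM:-, EMIT:-] out:-; in:P2
Tick 3: [PARSE:P3(v=20,ok=F), VALIDATE:P2(v=19,ok=F), TRANSFORM:P1(v=0,ok=F), EMIT:-] out:-; in:P3
Tick 4: [PARSE:P4(v=1,ok=F), VALIDATE:P3(v=20,ok=T), TRANSFORM:P2(v=0,ok=F), EMIT:P1(v=0,ok=F)] out:-; in:P4
Tick 5: [PARSE:-, VALIDATE:P4(v=1,ok=F), TRANSFORM:P3(v=60,ok=T), EMIT:P2(v=0,ok=F)] out:P1(v=0); in:-
Tick 6: [PARSE:P5(v=1,ok=F), VALIDATE:-, TRANSFORM:P4(v=0,ok=F), EMIT:P3(v=60,ok=T)] out:P2(v=0); in:P5
Tick 7: [PARSE:-, VALIDATE:P5(v=1,ok=F), TRANSFORM:-, EMIT:P4(v=0,ok=F)] out:P3(v=60); in:-
Tick 8: [PARSE:P6(v=19,ok=F), VALIDATE:-, TRANSFORM:P5(v=0,ok=F), EMIT:-] out:P4(v=0); in:P6
Tick 9: [PARSE:-, VALIDATE:P6(v=19,ok=T), TRANSFORM:-, EMIT:P5(v=0,ok=F)] out:-; in:-
Tick 10: [PARSE:-, VALIDATE:-, TRANSFORM:P6(v=57,ok=T), EMIT:-] out:P5(v=0); in:-
Tick 11: [PARSE:-, VALIDATE:-, TRANSFORM:-, EMIT:P6(v=57,ok=T)] out:-; in:-
Tick 12: [PARSE:-, VALIDATE:-, TRANSFORM:-, EMIT:-] out:P6(v=57); in:-
P4: arrives tick 4, valid=False (id=4, id%3=1), emit tick 8, final value 0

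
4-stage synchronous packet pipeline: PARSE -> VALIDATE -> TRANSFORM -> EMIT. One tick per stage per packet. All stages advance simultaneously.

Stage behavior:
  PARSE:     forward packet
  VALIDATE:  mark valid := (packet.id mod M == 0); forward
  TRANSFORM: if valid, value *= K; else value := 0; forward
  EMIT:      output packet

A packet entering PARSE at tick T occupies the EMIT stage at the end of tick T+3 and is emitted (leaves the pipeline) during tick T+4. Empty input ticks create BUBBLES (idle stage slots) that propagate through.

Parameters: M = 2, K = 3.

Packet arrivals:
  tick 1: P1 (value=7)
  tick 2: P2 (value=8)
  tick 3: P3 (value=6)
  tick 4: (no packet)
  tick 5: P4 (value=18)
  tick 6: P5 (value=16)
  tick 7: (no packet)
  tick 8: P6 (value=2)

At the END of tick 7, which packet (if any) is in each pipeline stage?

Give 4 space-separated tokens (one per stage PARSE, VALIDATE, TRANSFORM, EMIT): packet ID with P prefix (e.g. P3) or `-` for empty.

Answer: - P5 P4 -

Derivation:
Tick 1: [PARSE:P1(v=7,ok=F), VALIDATE:-, TRANSFORM:-, EMIT:-] out:-; in:P1
Tick 2: [PARSE:P2(v=8,ok=F), VALIDATE:P1(v=7,ok=F), TRANSFORM:-, EMIT:-] out:-; in:P2
Tick 3: [PARSE:P3(v=6,ok=F), VALIDATE:P2(v=8,ok=T), TRANSFORM:P1(v=0,ok=F), EMIT:-] out:-; in:P3
Tick 4: [PARSE:-, VALIDATE:P3(v=6,ok=F), TRANSFORM:P2(v=24,ok=T), EMIT:P1(v=0,ok=F)] out:-; in:-
Tick 5: [PARSE:P4(v=18,ok=F), VALIDATE:-, TRANSFORM:P3(v=0,ok=F), EMIT:P2(v=24,ok=T)] out:P1(v=0); in:P4
Tick 6: [PARSE:P5(v=16,ok=F), VALIDATE:P4(v=18,ok=T), TRANSFORM:-, EMIT:P3(v=0,ok=F)] out:P2(v=24); in:P5
Tick 7: [PARSE:-, VALIDATE:P5(v=16,ok=F), TRANSFORM:P4(v=54,ok=T), EMIT:-] out:P3(v=0); in:-
At end of tick 7: ['-', 'P5', 'P4', '-']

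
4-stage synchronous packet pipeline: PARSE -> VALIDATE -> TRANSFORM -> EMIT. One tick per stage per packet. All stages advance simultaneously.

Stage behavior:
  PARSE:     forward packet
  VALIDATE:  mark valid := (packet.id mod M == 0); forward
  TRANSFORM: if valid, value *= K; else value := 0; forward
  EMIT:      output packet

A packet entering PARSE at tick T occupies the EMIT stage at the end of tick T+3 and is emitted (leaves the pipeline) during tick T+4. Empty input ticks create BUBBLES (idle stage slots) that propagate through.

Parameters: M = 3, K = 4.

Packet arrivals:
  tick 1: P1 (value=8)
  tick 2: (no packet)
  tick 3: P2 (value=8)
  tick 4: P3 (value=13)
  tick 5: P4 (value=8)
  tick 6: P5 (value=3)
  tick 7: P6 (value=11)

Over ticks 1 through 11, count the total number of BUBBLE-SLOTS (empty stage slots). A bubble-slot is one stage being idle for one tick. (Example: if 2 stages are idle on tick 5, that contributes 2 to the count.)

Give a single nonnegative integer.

Answer: 20

Derivation:
Tick 1: [PARSE:P1(v=8,ok=F), VALIDATE:-, TRANSFORM:-, EMIT:-] out:-; bubbles=3
Tick 2: [PARSE:-, VALIDATE:P1(v=8,ok=F), TRANSFORM:-, EMIT:-] out:-; bubbles=3
Tick 3: [PARSE:P2(v=8,ok=F), VALIDATE:-, TRANSFORM:P1(v=0,ok=F), EMIT:-] out:-; bubbles=2
Tick 4: [PARSE:P3(v=13,ok=F), VALIDATE:P2(v=8,ok=F), TRANSFORM:-, EMIT:P1(v=0,ok=F)] out:-; bubbles=1
Tick 5: [PARSE:P4(v=8,ok=F), VALIDATE:P3(v=13,ok=T), TRANSFORM:P2(v=0,ok=F), EMIT:-] out:P1(v=0); bubbles=1
Tick 6: [PARSE:P5(v=3,ok=F), VALIDATE:P4(v=8,ok=F), TRANSFORM:P3(v=52,ok=T), EMIT:P2(v=0,ok=F)] out:-; bubbles=0
Tick 7: [PARSE:P6(v=11,ok=F), VALIDATE:P5(v=3,ok=F), TRANSFORM:P4(v=0,ok=F), EMIT:P3(v=52,ok=T)] out:P2(v=0); bubbles=0
Tick 8: [PARSE:-, VALIDATE:P6(v=11,ok=T), TRANSFORM:P5(v=0,ok=F), EMIT:P4(v=0,ok=F)] out:P3(v=52); bubbles=1
Tick 9: [PARSE:-, VALIDATE:-, TRANSFORM:P6(v=44,ok=T), EMIT:P5(v=0,ok=F)] out:P4(v=0); bubbles=2
Tick 10: [PARSE:-, VALIDATE:-, TRANSFORM:-, EMIT:P6(v=44,ok=T)] out:P5(v=0); bubbles=3
Tick 11: [PARSE:-, VALIDATE:-, TRANSFORM:-, EMIT:-] out:P6(v=44); bubbles=4
Total bubble-slots: 20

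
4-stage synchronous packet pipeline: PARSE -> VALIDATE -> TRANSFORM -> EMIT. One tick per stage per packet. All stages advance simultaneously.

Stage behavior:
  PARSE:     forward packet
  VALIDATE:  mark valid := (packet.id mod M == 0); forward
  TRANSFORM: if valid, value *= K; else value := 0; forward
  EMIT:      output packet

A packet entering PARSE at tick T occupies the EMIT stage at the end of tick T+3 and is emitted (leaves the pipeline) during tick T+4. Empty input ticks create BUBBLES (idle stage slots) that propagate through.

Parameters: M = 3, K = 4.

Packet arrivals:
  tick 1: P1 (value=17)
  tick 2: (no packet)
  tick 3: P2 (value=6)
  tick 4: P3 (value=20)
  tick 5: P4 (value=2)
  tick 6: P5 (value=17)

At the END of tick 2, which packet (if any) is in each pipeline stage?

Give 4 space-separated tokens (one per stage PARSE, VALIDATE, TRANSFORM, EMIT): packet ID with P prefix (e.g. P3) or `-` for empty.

Tick 1: [PARSE:P1(v=17,ok=F), VALIDATE:-, TRANSFORM:-, EMIT:-] out:-; in:P1
Tick 2: [PARSE:-, VALIDATE:P1(v=17,ok=F), TRANSFORM:-, EMIT:-] out:-; in:-
At end of tick 2: ['-', 'P1', '-', '-']

Answer: - P1 - -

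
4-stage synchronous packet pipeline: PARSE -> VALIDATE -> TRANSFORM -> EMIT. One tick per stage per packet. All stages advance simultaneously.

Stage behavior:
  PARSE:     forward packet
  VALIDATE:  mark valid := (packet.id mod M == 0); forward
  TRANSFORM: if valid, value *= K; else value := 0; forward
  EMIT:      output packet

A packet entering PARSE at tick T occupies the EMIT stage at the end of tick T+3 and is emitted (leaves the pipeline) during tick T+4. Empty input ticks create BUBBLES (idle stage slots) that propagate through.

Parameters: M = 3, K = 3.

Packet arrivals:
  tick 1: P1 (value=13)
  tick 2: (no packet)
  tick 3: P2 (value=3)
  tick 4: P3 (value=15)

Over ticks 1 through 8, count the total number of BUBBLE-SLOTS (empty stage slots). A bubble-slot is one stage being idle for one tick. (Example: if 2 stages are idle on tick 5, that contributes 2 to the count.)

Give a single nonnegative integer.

Answer: 20

Derivation:
Tick 1: [PARSE:P1(v=13,ok=F), VALIDATE:-, TRANSFORM:-, EMIT:-] out:-; bubbles=3
Tick 2: [PARSE:-, VALIDATE:P1(v=13,ok=F), TRANSFORM:-, EMIT:-] out:-; bubbles=3
Tick 3: [PARSE:P2(v=3,ok=F), VALIDATE:-, TRANSFORM:P1(v=0,ok=F), EMIT:-] out:-; bubbles=2
Tick 4: [PARSE:P3(v=15,ok=F), VALIDATE:P2(v=3,ok=F), TRANSFORM:-, EMIT:P1(v=0,ok=F)] out:-; bubbles=1
Tick 5: [PARSE:-, VALIDATE:P3(v=15,ok=T), TRANSFORM:P2(v=0,ok=F), EMIT:-] out:P1(v=0); bubbles=2
Tick 6: [PARSE:-, VALIDATE:-, TRANSFORM:P3(v=45,ok=T), EMIT:P2(v=0,ok=F)] out:-; bubbles=2
Tick 7: [PARSE:-, VALIDATE:-, TRANSFORM:-, EMIT:P3(v=45,ok=T)] out:P2(v=0); bubbles=3
Tick 8: [PARSE:-, VALIDATE:-, TRANSFORM:-, EMIT:-] out:P3(v=45); bubbles=4
Total bubble-slots: 20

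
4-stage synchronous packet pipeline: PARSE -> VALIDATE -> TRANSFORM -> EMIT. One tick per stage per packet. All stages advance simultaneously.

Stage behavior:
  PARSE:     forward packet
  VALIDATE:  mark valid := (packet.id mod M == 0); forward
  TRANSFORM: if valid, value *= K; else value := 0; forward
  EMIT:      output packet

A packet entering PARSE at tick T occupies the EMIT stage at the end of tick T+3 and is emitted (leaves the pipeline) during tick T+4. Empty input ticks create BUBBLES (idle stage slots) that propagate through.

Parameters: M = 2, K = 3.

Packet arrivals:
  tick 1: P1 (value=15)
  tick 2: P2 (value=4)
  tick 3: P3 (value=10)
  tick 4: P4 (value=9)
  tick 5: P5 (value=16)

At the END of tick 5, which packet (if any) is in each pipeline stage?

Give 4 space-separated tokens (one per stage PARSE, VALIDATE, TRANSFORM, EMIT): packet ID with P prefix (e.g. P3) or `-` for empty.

Tick 1: [PARSE:P1(v=15,ok=F), VALIDATE:-, TRANSFORM:-, EMIT:-] out:-; in:P1
Tick 2: [PARSE:P2(v=4,ok=F), VALIDATE:P1(v=15,ok=F), TRANSFORM:-, EMIT:-] out:-; in:P2
Tick 3: [PARSE:P3(v=10,ok=F), VALIDATE:P2(v=4,ok=T), TRANSFORM:P1(v=0,ok=F), EMIT:-] out:-; in:P3
Tick 4: [PARSE:P4(v=9,ok=F), VALIDATE:P3(v=10,ok=F), TRANSFORM:P2(v=12,ok=T), EMIT:P1(v=0,ok=F)] out:-; in:P4
Tick 5: [PARSE:P5(v=16,ok=F), VALIDATE:P4(v=9,ok=T), TRANSFORM:P3(v=0,ok=F), EMIT:P2(v=12,ok=T)] out:P1(v=0); in:P5
At end of tick 5: ['P5', 'P4', 'P3', 'P2']

Answer: P5 P4 P3 P2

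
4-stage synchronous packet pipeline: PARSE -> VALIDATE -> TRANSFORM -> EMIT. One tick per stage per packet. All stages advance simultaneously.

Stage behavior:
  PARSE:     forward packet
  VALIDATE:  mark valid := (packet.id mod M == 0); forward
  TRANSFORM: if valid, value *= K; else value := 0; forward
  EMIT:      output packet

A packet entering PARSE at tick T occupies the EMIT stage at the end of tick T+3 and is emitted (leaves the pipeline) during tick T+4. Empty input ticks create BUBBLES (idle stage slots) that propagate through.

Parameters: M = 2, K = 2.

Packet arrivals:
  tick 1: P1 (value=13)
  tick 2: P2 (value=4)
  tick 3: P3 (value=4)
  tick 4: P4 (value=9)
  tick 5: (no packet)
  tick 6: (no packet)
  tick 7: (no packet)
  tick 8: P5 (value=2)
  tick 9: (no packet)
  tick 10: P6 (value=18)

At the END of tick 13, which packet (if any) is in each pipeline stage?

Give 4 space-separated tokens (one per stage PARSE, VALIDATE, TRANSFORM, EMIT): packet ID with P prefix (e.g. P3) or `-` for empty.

Tick 1: [PARSE:P1(v=13,ok=F), VALIDATE:-, TRANSFORM:-, EMIT:-] out:-; in:P1
Tick 2: [PARSE:P2(v=4,ok=F), VALIDATE:P1(v=13,ok=F), TRANSFORM:-, EMIT:-] out:-; in:P2
Tick 3: [PARSE:P3(v=4,ok=F), VALIDATE:P2(v=4,ok=T), TRANSFORM:P1(v=0,ok=F), EMIT:-] out:-; in:P3
Tick 4: [PARSE:P4(v=9,ok=F), VALIDATE:P3(v=4,ok=F), TRANSFORM:P2(v=8,ok=T), EMIT:P1(v=0,ok=F)] out:-; in:P4
Tick 5: [PARSE:-, VALIDATE:P4(v=9,ok=T), TRANSFORM:P3(v=0,ok=F), EMIT:P2(v=8,ok=T)] out:P1(v=0); in:-
Tick 6: [PARSE:-, VALIDATE:-, TRANSFORM:P4(v=18,ok=T), EMIT:P3(v=0,ok=F)] out:P2(v=8); in:-
Tick 7: [PARSE:-, VALIDATE:-, TRANSFORM:-, EMIT:P4(v=18,ok=T)] out:P3(v=0); in:-
Tick 8: [PARSE:P5(v=2,ok=F), VALIDATE:-, TRANSFORM:-, EMIT:-] out:P4(v=18); in:P5
Tick 9: [PARSE:-, VALIDATE:P5(v=2,ok=F), TRANSFORM:-, EMIT:-] out:-; in:-
Tick 10: [PARSE:P6(v=18,ok=F), VALIDATE:-, TRANSFORM:P5(v=0,ok=F), EMIT:-] out:-; in:P6
Tick 11: [PARSE:-, VALIDATE:P6(v=18,ok=T), TRANSFORM:-, EMIT:P5(v=0,ok=F)] out:-; in:-
Tick 12: [PARSE:-, VALIDATE:-, TRANSFORM:P6(v=36,ok=T), EMIT:-] out:P5(v=0); in:-
Tick 13: [PARSE:-, VALIDATE:-, TRANSFORM:-, EMIT:P6(v=36,ok=T)] out:-; in:-
At end of tick 13: ['-', '-', '-', 'P6']

Answer: - - - P6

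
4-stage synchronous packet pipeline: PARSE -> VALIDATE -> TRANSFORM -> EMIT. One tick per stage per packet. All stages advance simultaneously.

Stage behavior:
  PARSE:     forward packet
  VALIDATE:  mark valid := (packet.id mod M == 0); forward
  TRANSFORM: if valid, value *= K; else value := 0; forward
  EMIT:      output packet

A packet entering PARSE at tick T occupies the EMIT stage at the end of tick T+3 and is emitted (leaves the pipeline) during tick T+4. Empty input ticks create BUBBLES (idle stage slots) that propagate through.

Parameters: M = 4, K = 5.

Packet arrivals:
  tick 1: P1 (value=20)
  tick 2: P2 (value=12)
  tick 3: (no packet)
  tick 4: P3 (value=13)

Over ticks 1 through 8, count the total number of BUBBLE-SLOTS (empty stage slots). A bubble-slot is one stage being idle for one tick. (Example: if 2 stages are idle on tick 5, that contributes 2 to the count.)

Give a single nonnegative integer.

Tick 1: [PARSE:P1(v=20,ok=F), VALIDATE:-, TRANSFORM:-, EMIT:-] out:-; bubbles=3
Tick 2: [PARSE:P2(v=12,ok=F), VALIDATE:P1(v=20,ok=F), TRANSFORM:-, EMIT:-] out:-; bubbles=2
Tick 3: [PARSE:-, VALIDATE:P2(v=12,ok=F), TRANSFORM:P1(v=0,ok=F), EMIT:-] out:-; bubbles=2
Tick 4: [PARSE:P3(v=13,ok=F), VALIDATE:-, TRANSFORM:P2(v=0,ok=F), EMIT:P1(v=0,ok=F)] out:-; bubbles=1
Tick 5: [PARSE:-, VALIDATE:P3(v=13,ok=F), TRANSFORM:-, EMIT:P2(v=0,ok=F)] out:P1(v=0); bubbles=2
Tick 6: [PARSE:-, VALIDATE:-, TRANSFORM:P3(v=0,ok=F), EMIT:-] out:P2(v=0); bubbles=3
Tick 7: [PARSE:-, VALIDATE:-, TRANSFORM:-, EMIT:P3(v=0,ok=F)] out:-; bubbles=3
Tick 8: [PARSE:-, VALIDATE:-, TRANSFORM:-, EMIT:-] out:P3(v=0); bubbles=4
Total bubble-slots: 20

Answer: 20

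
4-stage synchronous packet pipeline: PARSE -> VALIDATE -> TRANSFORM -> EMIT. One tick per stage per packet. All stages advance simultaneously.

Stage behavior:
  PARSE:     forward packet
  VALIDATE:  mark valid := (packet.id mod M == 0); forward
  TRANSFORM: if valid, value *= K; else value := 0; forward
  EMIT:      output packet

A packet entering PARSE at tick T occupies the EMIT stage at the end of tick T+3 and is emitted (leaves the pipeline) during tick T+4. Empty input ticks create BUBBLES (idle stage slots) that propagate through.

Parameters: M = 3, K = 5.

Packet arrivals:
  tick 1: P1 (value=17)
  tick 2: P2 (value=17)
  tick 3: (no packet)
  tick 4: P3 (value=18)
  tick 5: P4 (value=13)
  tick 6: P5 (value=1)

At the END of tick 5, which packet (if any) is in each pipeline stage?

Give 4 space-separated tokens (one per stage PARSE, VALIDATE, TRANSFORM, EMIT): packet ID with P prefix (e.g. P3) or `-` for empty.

Tick 1: [PARSE:P1(v=17,ok=F), VALIDATE:-, TRANSFORM:-, EMIT:-] out:-; in:P1
Tick 2: [PARSE:P2(v=17,ok=F), VALIDATE:P1(v=17,ok=F), TRANSFORM:-, EMIT:-] out:-; in:P2
Tick 3: [PARSE:-, VALIDATE:P2(v=17,ok=F), TRANSFORM:P1(v=0,ok=F), EMIT:-] out:-; in:-
Tick 4: [PARSE:P3(v=18,ok=F), VALIDATE:-, TRANSFORM:P2(v=0,ok=F), EMIT:P1(v=0,ok=F)] out:-; in:P3
Tick 5: [PARSE:P4(v=13,ok=F), VALIDATE:P3(v=18,ok=T), TRANSFORM:-, EMIT:P2(v=0,ok=F)] out:P1(v=0); in:P4
At end of tick 5: ['P4', 'P3', '-', 'P2']

Answer: P4 P3 - P2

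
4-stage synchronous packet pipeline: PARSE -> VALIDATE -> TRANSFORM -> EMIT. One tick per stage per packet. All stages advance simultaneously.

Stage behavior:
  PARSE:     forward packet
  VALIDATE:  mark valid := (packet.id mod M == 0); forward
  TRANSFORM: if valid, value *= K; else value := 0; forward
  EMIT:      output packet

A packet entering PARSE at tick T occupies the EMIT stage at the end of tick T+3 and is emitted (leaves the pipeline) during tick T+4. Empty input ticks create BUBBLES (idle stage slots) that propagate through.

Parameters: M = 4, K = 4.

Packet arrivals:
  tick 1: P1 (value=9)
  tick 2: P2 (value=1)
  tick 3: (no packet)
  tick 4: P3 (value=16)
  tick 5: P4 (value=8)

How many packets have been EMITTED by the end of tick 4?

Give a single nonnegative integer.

Answer: 0

Derivation:
Tick 1: [PARSE:P1(v=9,ok=F), VALIDATE:-, TRANSFORM:-, EMIT:-] out:-; in:P1
Tick 2: [PARSE:P2(v=1,ok=F), VALIDATE:P1(v=9,ok=F), TRANSFORM:-, EMIT:-] out:-; in:P2
Tick 3: [PARSE:-, VALIDATE:P2(v=1,ok=F), TRANSFORM:P1(v=0,ok=F), EMIT:-] out:-; in:-
Tick 4: [PARSE:P3(v=16,ok=F), VALIDATE:-, TRANSFORM:P2(v=0,ok=F), EMIT:P1(v=0,ok=F)] out:-; in:P3
Emitted by tick 4: []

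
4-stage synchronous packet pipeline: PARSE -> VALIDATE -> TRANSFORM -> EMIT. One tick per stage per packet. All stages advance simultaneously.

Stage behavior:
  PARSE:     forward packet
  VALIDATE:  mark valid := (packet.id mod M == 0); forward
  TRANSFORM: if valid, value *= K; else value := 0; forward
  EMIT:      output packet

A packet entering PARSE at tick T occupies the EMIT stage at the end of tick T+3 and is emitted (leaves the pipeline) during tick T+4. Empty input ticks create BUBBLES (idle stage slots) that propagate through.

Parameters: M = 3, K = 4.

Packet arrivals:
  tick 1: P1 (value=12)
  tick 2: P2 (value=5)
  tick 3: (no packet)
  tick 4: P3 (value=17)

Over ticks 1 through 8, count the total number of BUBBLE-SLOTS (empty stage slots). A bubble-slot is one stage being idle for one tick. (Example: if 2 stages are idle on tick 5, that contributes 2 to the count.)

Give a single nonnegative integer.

Tick 1: [PARSE:P1(v=12,ok=F), VALIDATE:-, TRANSFORM:-, EMIT:-] out:-; bubbles=3
Tick 2: [PARSE:P2(v=5,ok=F), VALIDATE:P1(v=12,ok=F), TRANSFORM:-, EMIT:-] out:-; bubbles=2
Tick 3: [PARSE:-, VALIDATE:P2(v=5,ok=F), TRANSFORM:P1(v=0,ok=F), EMIT:-] out:-; bubbles=2
Tick 4: [PARSE:P3(v=17,ok=F), VALIDATE:-, TRANSFORM:P2(v=0,ok=F), EMIT:P1(v=0,ok=F)] out:-; bubbles=1
Tick 5: [PARSE:-, VALIDATE:P3(v=17,ok=T), TRANSFORM:-, EMIT:P2(v=0,ok=F)] out:P1(v=0); bubbles=2
Tick 6: [PARSE:-, VALIDATE:-, TRANSFORM:P3(v=68,ok=T), EMIT:-] out:P2(v=0); bubbles=3
Tick 7: [PARSE:-, VALIDATE:-, TRANSFORM:-, EMIT:P3(v=68,ok=T)] out:-; bubbles=3
Tick 8: [PARSE:-, VALIDATE:-, TRANSFORM:-, EMIT:-] out:P3(v=68); bubbles=4
Total bubble-slots: 20

Answer: 20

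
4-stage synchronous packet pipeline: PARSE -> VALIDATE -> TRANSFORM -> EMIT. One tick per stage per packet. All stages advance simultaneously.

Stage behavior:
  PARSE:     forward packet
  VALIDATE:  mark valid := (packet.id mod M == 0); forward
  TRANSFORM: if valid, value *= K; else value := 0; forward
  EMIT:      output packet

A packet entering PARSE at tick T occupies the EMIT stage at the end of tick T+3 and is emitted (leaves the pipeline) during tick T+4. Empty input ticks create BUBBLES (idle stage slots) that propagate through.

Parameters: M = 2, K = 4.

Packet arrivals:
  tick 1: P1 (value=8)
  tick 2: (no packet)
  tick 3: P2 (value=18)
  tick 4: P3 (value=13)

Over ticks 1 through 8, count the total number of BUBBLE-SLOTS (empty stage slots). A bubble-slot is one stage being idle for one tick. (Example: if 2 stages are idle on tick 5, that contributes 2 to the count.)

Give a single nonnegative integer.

Answer: 20

Derivation:
Tick 1: [PARSE:P1(v=8,ok=F), VALIDATE:-, TRANSFORM:-, EMIT:-] out:-; bubbles=3
Tick 2: [PARSE:-, VALIDATE:P1(v=8,ok=F), TRANSFORM:-, EMIT:-] out:-; bubbles=3
Tick 3: [PARSE:P2(v=18,ok=F), VALIDATE:-, TRANSFORM:P1(v=0,ok=F), EMIT:-] out:-; bubbles=2
Tick 4: [PARSE:P3(v=13,ok=F), VALIDATE:P2(v=18,ok=T), TRANSFORM:-, EMIT:P1(v=0,ok=F)] out:-; bubbles=1
Tick 5: [PARSE:-, VALIDATE:P3(v=13,ok=F), TRANSFORM:P2(v=72,ok=T), EMIT:-] out:P1(v=0); bubbles=2
Tick 6: [PARSE:-, VALIDATE:-, TRANSFORM:P3(v=0,ok=F), EMIT:P2(v=72,ok=T)] out:-; bubbles=2
Tick 7: [PARSE:-, VALIDATE:-, TRANSFORM:-, EMIT:P3(v=0,ok=F)] out:P2(v=72); bubbles=3
Tick 8: [PARSE:-, VALIDATE:-, TRANSFORM:-, EMIT:-] out:P3(v=0); bubbles=4
Total bubble-slots: 20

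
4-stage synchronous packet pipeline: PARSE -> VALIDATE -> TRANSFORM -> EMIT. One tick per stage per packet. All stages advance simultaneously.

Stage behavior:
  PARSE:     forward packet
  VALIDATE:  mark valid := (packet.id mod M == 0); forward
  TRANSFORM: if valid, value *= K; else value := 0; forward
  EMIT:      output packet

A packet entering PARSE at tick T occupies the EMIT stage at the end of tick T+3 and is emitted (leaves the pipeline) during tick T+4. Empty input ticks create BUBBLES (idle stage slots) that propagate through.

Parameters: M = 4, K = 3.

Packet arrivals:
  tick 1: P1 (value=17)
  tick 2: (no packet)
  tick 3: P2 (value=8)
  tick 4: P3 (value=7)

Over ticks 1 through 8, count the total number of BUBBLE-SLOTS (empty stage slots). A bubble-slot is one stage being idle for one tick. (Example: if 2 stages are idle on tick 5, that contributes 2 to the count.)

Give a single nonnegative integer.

Answer: 20

Derivation:
Tick 1: [PARSE:P1(v=17,ok=F), VALIDATE:-, TRANSFORM:-, EMIT:-] out:-; bubbles=3
Tick 2: [PARSE:-, VALIDATE:P1(v=17,ok=F), TRANSFORM:-, EMIT:-] out:-; bubbles=3
Tick 3: [PARSE:P2(v=8,ok=F), VALIDATE:-, TRANSFORM:P1(v=0,ok=F), EMIT:-] out:-; bubbles=2
Tick 4: [PARSE:P3(v=7,ok=F), VALIDATE:P2(v=8,ok=F), TRANSFORM:-, EMIT:P1(v=0,ok=F)] out:-; bubbles=1
Tick 5: [PARSE:-, VALIDATE:P3(v=7,ok=F), TRANSFORM:P2(v=0,ok=F), EMIT:-] out:P1(v=0); bubbles=2
Tick 6: [PARSE:-, VALIDATE:-, TRANSFORM:P3(v=0,ok=F), EMIT:P2(v=0,ok=F)] out:-; bubbles=2
Tick 7: [PARSE:-, VALIDATE:-, TRANSFORM:-, EMIT:P3(v=0,ok=F)] out:P2(v=0); bubbles=3
Tick 8: [PARSE:-, VALIDATE:-, TRANSFORM:-, EMIT:-] out:P3(v=0); bubbles=4
Total bubble-slots: 20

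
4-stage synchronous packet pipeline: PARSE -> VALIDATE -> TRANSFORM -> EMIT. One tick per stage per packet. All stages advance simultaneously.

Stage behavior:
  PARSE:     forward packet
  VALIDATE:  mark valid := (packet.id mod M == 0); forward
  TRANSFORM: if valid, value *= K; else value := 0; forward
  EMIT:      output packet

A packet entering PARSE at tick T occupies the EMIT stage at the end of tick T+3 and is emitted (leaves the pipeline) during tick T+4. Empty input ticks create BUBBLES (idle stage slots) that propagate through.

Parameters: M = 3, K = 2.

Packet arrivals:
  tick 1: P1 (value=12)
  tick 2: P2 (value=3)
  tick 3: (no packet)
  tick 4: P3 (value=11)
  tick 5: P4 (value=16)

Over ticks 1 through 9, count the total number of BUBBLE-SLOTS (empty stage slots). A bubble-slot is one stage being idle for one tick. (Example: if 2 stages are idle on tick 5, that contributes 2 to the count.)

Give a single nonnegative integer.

Tick 1: [PARSE:P1(v=12,ok=F), VALIDATE:-, TRANSFORM:-, EMIT:-] out:-; bubbles=3
Tick 2: [PARSE:P2(v=3,ok=F), VALIDATE:P1(v=12,ok=F), TRANSFORM:-, EMIT:-] out:-; bubbles=2
Tick 3: [PARSE:-, VALIDATE:P2(v=3,ok=F), TRANSFORM:P1(v=0,ok=F), EMIT:-] out:-; bubbles=2
Tick 4: [PARSE:P3(v=11,ok=F), VALIDATE:-, TRANSFORM:P2(v=0,ok=F), EMIT:P1(v=0,ok=F)] out:-; bubbles=1
Tick 5: [PARSE:P4(v=16,ok=F), VALIDATE:P3(v=11,ok=T), TRANSFORM:-, EMIT:P2(v=0,ok=F)] out:P1(v=0); bubbles=1
Tick 6: [PARSE:-, VALIDATE:P4(v=16,ok=F), TRANSFORM:P3(v=22,ok=T), EMIT:-] out:P2(v=0); bubbles=2
Tick 7: [PARSE:-, VALIDATE:-, TRANSFORM:P4(v=0,ok=F), EMIT:P3(v=22,ok=T)] out:-; bubbles=2
Tick 8: [PARSE:-, VALIDATE:-, TRANSFORM:-, EMIT:P4(v=0,ok=F)] out:P3(v=22); bubbles=3
Tick 9: [PARSE:-, VALIDATE:-, TRANSFORM:-, EMIT:-] out:P4(v=0); bubbles=4
Total bubble-slots: 20

Answer: 20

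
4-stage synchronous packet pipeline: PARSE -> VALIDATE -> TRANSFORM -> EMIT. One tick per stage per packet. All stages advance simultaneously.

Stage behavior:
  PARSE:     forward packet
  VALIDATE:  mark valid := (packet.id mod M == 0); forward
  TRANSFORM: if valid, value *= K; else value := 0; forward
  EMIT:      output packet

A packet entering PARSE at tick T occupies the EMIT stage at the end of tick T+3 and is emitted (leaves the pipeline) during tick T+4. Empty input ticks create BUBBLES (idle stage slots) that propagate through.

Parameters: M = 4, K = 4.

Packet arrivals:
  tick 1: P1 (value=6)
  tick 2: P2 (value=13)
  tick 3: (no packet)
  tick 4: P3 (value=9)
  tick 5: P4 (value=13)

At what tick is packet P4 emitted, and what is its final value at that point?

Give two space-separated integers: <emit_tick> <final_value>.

Answer: 9 52

Derivation:
Tick 1: [PARSE:P1(v=6,ok=F), VALIDATE:-, TRANSFORM:-, EMIT:-] out:-; in:P1
Tick 2: [PARSE:P2(v=13,ok=F), VALIDATE:P1(v=6,ok=F), TRANSFORM:-, EMIT:-] out:-; in:P2
Tick 3: [PARSE:-, VALIDATE:P2(v=13,ok=F), TRANSFORM:P1(v=0,ok=F), EMIT:-] out:-; in:-
Tick 4: [PARSE:P3(v=9,ok=F), VALIDATE:-, TRANSFORM:P2(v=0,ok=F), EMIT:P1(v=0,ok=F)] out:-; in:P3
Tick 5: [PARSE:P4(v=13,ok=F), VALIDATE:P3(v=9,ok=F), TRANSFORM:-, EMIT:P2(v=0,ok=F)] out:P1(v=0); in:P4
Tick 6: [PARSE:-, VALIDATE:P4(v=13,ok=T), TRANSFORM:P3(v=0,ok=F), EMIT:-] out:P2(v=0); in:-
Tick 7: [PARSE:-, VALIDATE:-, TRANSFORM:P4(v=52,ok=T), EMIT:P3(v=0,ok=F)] out:-; in:-
Tick 8: [PARSE:-, VALIDATE:-, TRANSFORM:-, EMIT:P4(v=52,ok=T)] out:P3(v=0); in:-
Tick 9: [PARSE:-, VALIDATE:-, TRANSFORM:-, EMIT:-] out:P4(v=52); in:-
P4: arrives tick 5, valid=True (id=4, id%4=0), emit tick 9, final value 52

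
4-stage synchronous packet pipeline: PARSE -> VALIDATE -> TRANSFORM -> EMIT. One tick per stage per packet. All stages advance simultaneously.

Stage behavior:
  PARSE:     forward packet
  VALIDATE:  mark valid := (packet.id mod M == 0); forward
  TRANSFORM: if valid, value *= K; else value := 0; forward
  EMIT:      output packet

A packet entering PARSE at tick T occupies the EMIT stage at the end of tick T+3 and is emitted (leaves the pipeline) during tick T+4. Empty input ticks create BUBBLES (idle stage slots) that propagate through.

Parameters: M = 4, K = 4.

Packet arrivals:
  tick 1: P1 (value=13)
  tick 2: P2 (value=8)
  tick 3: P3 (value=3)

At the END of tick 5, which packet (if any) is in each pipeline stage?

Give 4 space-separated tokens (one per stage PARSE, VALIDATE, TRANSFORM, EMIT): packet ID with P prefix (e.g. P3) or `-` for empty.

Answer: - - P3 P2

Derivation:
Tick 1: [PARSE:P1(v=13,ok=F), VALIDATE:-, TRANSFORM:-, EMIT:-] out:-; in:P1
Tick 2: [PARSE:P2(v=8,ok=F), VALIDATE:P1(v=13,ok=F), TRANSFORM:-, EMIT:-] out:-; in:P2
Tick 3: [PARSE:P3(v=3,ok=F), VALIDATE:P2(v=8,ok=F), TRANSFORM:P1(v=0,ok=F), EMIT:-] out:-; in:P3
Tick 4: [PARSE:-, VALIDATE:P3(v=3,ok=F), TRANSFORM:P2(v=0,ok=F), EMIT:P1(v=0,ok=F)] out:-; in:-
Tick 5: [PARSE:-, VALIDATE:-, TRANSFORM:P3(v=0,ok=F), EMIT:P2(v=0,ok=F)] out:P1(v=0); in:-
At end of tick 5: ['-', '-', 'P3', 'P2']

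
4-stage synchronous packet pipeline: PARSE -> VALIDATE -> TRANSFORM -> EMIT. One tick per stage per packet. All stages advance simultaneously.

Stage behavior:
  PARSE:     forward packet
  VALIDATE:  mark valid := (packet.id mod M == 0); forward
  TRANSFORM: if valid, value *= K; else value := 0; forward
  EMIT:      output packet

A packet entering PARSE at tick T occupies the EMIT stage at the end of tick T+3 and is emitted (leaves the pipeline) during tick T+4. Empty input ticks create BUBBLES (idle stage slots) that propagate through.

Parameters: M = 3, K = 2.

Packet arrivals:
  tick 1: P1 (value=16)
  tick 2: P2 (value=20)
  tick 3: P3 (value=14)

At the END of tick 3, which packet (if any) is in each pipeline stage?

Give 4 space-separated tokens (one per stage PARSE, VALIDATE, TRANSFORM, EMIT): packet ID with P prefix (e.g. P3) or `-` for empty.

Tick 1: [PARSE:P1(v=16,ok=F), VALIDATE:-, TRANSFORM:-, EMIT:-] out:-; in:P1
Tick 2: [PARSE:P2(v=20,ok=F), VALIDATE:P1(v=16,ok=F), TRANSFORM:-, EMIT:-] out:-; in:P2
Tick 3: [PARSE:P3(v=14,ok=F), VALIDATE:P2(v=20,ok=F), TRANSFORM:P1(v=0,ok=F), EMIT:-] out:-; in:P3
At end of tick 3: ['P3', 'P2', 'P1', '-']

Answer: P3 P2 P1 -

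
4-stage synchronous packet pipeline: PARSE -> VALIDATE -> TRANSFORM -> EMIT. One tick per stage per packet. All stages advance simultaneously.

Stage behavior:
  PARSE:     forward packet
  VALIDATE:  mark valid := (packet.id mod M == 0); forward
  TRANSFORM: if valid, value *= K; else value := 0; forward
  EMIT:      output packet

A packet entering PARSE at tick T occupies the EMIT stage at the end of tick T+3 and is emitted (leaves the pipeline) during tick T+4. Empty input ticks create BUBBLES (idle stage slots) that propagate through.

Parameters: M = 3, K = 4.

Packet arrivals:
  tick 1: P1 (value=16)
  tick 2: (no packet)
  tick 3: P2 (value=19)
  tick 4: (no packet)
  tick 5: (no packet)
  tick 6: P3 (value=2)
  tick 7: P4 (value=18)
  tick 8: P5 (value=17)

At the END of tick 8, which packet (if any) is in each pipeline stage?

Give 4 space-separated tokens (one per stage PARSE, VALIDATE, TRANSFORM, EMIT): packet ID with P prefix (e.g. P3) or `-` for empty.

Tick 1: [PARSE:P1(v=16,ok=F), VALIDATE:-, TRANSFORM:-, EMIT:-] out:-; in:P1
Tick 2: [PARSE:-, VALIDATE:P1(v=16,ok=F), TRANSFORM:-, EMIT:-] out:-; in:-
Tick 3: [PARSE:P2(v=19,ok=F), VALIDATE:-, TRANSFORM:P1(v=0,ok=F), EMIT:-] out:-; in:P2
Tick 4: [PARSE:-, VALIDATE:P2(v=19,ok=F), TRANSFORM:-, EMIT:P1(v=0,ok=F)] out:-; in:-
Tick 5: [PARSE:-, VALIDATE:-, TRANSFORM:P2(v=0,ok=F), EMIT:-] out:P1(v=0); in:-
Tick 6: [PARSE:P3(v=2,ok=F), VALIDATE:-, TRANSFORM:-, EMIT:P2(v=0,ok=F)] out:-; in:P3
Tick 7: [PARSE:P4(v=18,ok=F), VALIDATE:P3(v=2,ok=T), TRANSFORM:-, EMIT:-] out:P2(v=0); in:P4
Tick 8: [PARSE:P5(v=17,ok=F), VALIDATE:P4(v=18,ok=F), TRANSFORM:P3(v=8,ok=T), EMIT:-] out:-; in:P5
At end of tick 8: ['P5', 'P4', 'P3', '-']

Answer: P5 P4 P3 -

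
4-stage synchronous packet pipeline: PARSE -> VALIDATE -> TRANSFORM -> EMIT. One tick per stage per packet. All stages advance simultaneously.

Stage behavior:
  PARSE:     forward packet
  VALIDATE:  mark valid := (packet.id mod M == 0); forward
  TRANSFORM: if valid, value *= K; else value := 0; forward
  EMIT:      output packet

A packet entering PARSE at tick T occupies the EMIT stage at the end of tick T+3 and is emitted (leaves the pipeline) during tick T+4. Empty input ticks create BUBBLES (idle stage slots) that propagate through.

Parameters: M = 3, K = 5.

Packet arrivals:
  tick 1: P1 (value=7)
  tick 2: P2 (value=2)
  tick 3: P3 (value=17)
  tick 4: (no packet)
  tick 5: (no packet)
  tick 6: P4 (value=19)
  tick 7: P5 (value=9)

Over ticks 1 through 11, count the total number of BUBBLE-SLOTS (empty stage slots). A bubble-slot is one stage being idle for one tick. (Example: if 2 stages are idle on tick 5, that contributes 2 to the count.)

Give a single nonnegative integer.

Tick 1: [PARSE:P1(v=7,ok=F), VALIDATE:-, TRANSFORM:-, EMIT:-] out:-; bubbles=3
Tick 2: [PARSE:P2(v=2,ok=F), VALIDATE:P1(v=7,ok=F), TRANSFORM:-, EMIT:-] out:-; bubbles=2
Tick 3: [PARSE:P3(v=17,ok=F), VALIDATE:P2(v=2,ok=F), TRANSFORM:P1(v=0,ok=F), EMIT:-] out:-; bubbles=1
Tick 4: [PARSE:-, VALIDATE:P3(v=17,ok=T), TRANSFORM:P2(v=0,ok=F), EMIT:P1(v=0,ok=F)] out:-; bubbles=1
Tick 5: [PARSE:-, VALIDATE:-, TRANSFORM:P3(v=85,ok=T), EMIT:P2(v=0,ok=F)] out:P1(v=0); bubbles=2
Tick 6: [PARSE:P4(v=19,ok=F), VALIDATE:-, TRANSFORM:-, EMIT:P3(v=85,ok=T)] out:P2(v=0); bubbles=2
Tick 7: [PARSE:P5(v=9,ok=F), VALIDATE:P4(v=19,ok=F), TRANSFORM:-, EMIT:-] out:P3(v=85); bubbles=2
Tick 8: [PARSE:-, VALIDATE:P5(v=9,ok=F), TRANSFORM:P4(v=0,ok=F), EMIT:-] out:-; bubbles=2
Tick 9: [PARSE:-, VALIDATE:-, TRANSFORM:P5(v=0,ok=F), EMIT:P4(v=0,ok=F)] out:-; bubbles=2
Tick 10: [PARSE:-, VALIDATE:-, TRANSFORM:-, EMIT:P5(v=0,ok=F)] out:P4(v=0); bubbles=3
Tick 11: [PARSE:-, VALIDATE:-, TRANSFORM:-, EMIT:-] out:P5(v=0); bubbles=4
Total bubble-slots: 24

Answer: 24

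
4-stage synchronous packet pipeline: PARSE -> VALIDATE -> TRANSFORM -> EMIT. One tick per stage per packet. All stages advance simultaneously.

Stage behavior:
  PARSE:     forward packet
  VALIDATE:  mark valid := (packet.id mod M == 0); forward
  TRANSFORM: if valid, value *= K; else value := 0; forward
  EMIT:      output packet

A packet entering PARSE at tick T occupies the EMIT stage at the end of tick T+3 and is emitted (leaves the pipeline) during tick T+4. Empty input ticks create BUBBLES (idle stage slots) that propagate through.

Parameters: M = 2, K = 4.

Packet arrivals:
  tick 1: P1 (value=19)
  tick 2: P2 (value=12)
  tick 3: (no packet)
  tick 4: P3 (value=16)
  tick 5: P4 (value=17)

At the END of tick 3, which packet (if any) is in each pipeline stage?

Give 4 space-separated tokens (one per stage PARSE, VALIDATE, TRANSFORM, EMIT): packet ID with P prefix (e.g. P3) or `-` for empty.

Answer: - P2 P1 -

Derivation:
Tick 1: [PARSE:P1(v=19,ok=F), VALIDATE:-, TRANSFORM:-, EMIT:-] out:-; in:P1
Tick 2: [PARSE:P2(v=12,ok=F), VALIDATE:P1(v=19,ok=F), TRANSFORM:-, EMIT:-] out:-; in:P2
Tick 3: [PARSE:-, VALIDATE:P2(v=12,ok=T), TRANSFORM:P1(v=0,ok=F), EMIT:-] out:-; in:-
At end of tick 3: ['-', 'P2', 'P1', '-']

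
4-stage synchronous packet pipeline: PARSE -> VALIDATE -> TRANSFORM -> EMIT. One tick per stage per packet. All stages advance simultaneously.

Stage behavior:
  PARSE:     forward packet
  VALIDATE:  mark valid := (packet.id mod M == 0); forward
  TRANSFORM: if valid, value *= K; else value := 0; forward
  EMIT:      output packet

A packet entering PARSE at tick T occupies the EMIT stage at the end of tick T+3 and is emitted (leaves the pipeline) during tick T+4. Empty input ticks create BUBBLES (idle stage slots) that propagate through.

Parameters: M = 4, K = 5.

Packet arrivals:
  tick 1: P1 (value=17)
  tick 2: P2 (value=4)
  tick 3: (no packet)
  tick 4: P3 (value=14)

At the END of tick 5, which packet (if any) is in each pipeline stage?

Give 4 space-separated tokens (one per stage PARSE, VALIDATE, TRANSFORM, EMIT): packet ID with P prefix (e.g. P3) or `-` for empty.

Tick 1: [PARSE:P1(v=17,ok=F), VALIDATE:-, TRANSFORM:-, EMIT:-] out:-; in:P1
Tick 2: [PARSE:P2(v=4,ok=F), VALIDATE:P1(v=17,ok=F), TRANSFORM:-, EMIT:-] out:-; in:P2
Tick 3: [PARSE:-, VALIDATE:P2(v=4,ok=F), TRANSFORM:P1(v=0,ok=F), EMIT:-] out:-; in:-
Tick 4: [PARSE:P3(v=14,ok=F), VALIDATE:-, TRANSFORM:P2(v=0,ok=F), EMIT:P1(v=0,ok=F)] out:-; in:P3
Tick 5: [PARSE:-, VALIDATE:P3(v=14,ok=F), TRANSFORM:-, EMIT:P2(v=0,ok=F)] out:P1(v=0); in:-
At end of tick 5: ['-', 'P3', '-', 'P2']

Answer: - P3 - P2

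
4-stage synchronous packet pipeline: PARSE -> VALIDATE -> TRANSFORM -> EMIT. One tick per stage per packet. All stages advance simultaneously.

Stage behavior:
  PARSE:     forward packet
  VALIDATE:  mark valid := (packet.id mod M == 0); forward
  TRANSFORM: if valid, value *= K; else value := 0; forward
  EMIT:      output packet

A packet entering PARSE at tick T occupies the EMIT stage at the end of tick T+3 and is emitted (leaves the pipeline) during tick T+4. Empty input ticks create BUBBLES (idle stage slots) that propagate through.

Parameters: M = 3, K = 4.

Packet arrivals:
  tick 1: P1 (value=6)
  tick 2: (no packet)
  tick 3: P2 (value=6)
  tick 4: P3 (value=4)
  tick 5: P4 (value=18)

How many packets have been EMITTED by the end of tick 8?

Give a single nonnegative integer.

Answer: 3

Derivation:
Tick 1: [PARSE:P1(v=6,ok=F), VALIDATE:-, TRANSFORM:-, EMIT:-] out:-; in:P1
Tick 2: [PARSE:-, VALIDATE:P1(v=6,ok=F), TRANSFORM:-, EMIT:-] out:-; in:-
Tick 3: [PARSE:P2(v=6,ok=F), VALIDATE:-, TRANSFORM:P1(v=0,ok=F), EMIT:-] out:-; in:P2
Tick 4: [PARSE:P3(v=4,ok=F), VALIDATE:P2(v=6,ok=F), TRANSFORM:-, EMIT:P1(v=0,ok=F)] out:-; in:P3
Tick 5: [PARSE:P4(v=18,ok=F), VALIDATE:P3(v=4,ok=T), TRANSFORM:P2(v=0,ok=F), EMIT:-] out:P1(v=0); in:P4
Tick 6: [PARSE:-, VALIDATE:P4(v=18,ok=F), TRANSFORM:P3(v=16,ok=T), EMIT:P2(v=0,ok=F)] out:-; in:-
Tick 7: [PARSE:-, VALIDATE:-, TRANSFORM:P4(v=0,ok=F), EMIT:P3(v=16,ok=T)] out:P2(v=0); in:-
Tick 8: [PARSE:-, VALIDATE:-, TRANSFORM:-, EMIT:P4(v=0,ok=F)] out:P3(v=16); in:-
Emitted by tick 8: ['P1', 'P2', 'P3']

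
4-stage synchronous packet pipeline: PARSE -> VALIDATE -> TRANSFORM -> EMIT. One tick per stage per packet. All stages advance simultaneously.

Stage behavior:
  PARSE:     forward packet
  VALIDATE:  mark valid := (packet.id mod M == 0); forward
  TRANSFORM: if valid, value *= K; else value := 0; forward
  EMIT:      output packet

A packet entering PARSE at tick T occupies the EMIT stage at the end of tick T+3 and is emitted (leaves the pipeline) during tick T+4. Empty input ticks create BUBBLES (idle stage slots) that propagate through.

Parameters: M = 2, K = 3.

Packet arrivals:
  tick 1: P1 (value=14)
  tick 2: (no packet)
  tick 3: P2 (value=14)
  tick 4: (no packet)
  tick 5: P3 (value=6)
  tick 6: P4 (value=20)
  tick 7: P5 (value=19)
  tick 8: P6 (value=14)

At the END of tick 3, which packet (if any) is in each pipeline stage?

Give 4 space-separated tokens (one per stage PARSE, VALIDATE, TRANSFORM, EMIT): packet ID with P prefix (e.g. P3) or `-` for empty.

Answer: P2 - P1 -

Derivation:
Tick 1: [PARSE:P1(v=14,ok=F), VALIDATE:-, TRANSFORM:-, EMIT:-] out:-; in:P1
Tick 2: [PARSE:-, VALIDATE:P1(v=14,ok=F), TRANSFORM:-, EMIT:-] out:-; in:-
Tick 3: [PARSE:P2(v=14,ok=F), VALIDATE:-, TRANSFORM:P1(v=0,ok=F), EMIT:-] out:-; in:P2
At end of tick 3: ['P2', '-', 'P1', '-']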